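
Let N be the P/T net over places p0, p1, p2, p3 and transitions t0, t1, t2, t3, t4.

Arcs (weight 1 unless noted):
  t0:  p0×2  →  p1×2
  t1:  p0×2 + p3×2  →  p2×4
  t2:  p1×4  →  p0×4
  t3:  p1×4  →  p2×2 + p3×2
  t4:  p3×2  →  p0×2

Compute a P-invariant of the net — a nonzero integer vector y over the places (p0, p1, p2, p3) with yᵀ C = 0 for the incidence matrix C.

y = (p0:1, p1:1, p2:1, p3:1)

Incidence matrix C (rows=places, cols=transitions):
       t0   t1   t2   t3   t4
   p0  -2   -2    4    0    2
   p1   2    0   -4   -4    0
   p2   0    4    0    2    0
   p3   0   -2    0    2   -2

Candidate y = [1, 1, 1, 1]; check y·C column-wise:
  col t0: 1·-2 + 1·2 + 1·0 + 1·0 = 0
  col t1: 1·-2 + 1·0 + 1·4 + 1·-2 = 0
  col t2: 1·4 + 1·-4 + 1·0 + 1·0 = 0
  col t3: 1·0 + 1·-4 + 1·2 + 1·2 = 0
  col t4: 1·2 + 1·0 + 1·0 + 1·-2 = 0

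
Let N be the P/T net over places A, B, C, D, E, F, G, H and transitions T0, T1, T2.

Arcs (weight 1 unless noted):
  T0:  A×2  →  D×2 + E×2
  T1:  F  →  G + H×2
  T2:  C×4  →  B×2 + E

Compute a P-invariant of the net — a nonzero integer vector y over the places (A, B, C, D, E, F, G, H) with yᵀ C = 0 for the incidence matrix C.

y = (A:0, B:2, C:1, D:0, E:0, F:0, G:0, H:0)

Incidence matrix C (rows=places, cols=transitions):
       T0   T1   T2
    A  -2    0    0
    B   0    0    2
    C   0    0   -4
    D   2    0    0
    E   2    0    1
    F   0   -1    0
    G   0    1    0
    H   0    2    0

Candidate y = [0, 2, 1, 0, 0, 0, 0, 0]; check y·C column-wise:
  col T0: 0·-2 + 2·0 + 1·0 + 0·2 + 0·2 = 0
  col T1: 2·0 + 1·0 + 0·-1 + 0·1 + 0·2 = 0
  col T2: 2·2 + 1·-4 + 0·1 = 0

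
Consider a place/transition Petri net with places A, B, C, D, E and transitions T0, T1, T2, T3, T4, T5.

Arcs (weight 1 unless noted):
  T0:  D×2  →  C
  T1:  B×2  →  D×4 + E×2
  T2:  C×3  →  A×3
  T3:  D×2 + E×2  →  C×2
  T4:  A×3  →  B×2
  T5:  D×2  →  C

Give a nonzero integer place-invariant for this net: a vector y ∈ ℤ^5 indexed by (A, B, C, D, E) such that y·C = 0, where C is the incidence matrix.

y = (A:2, B:3, C:2, D:1, E:1)

Incidence matrix C (rows=places, cols=transitions):
       T0   T1   T2   T3   T4   T5
    A   0    0    3    0   -3    0
    B   0   -2    0    0    2    0
    C   1    0   -3    2    0    1
    D  -2    4    0   -2    0   -2
    E   0    2    0   -2    0    0

Candidate y = [2, 3, 2, 1, 1]; check y·C column-wise:
  col T0: 2·0 + 3·0 + 2·1 + 1·-2 + 1·0 = 0
  col T1: 2·0 + 3·-2 + 2·0 + 1·4 + 1·2 = 0
  col T2: 2·3 + 3·0 + 2·-3 + 1·0 + 1·0 = 0
  col T3: 2·0 + 3·0 + 2·2 + 1·-2 + 1·-2 = 0
  col T4: 2·-3 + 3·2 + 2·0 + 1·0 + 1·0 = 0
  col T5: 2·0 + 3·0 + 2·1 + 1·-2 + 1·0 = 0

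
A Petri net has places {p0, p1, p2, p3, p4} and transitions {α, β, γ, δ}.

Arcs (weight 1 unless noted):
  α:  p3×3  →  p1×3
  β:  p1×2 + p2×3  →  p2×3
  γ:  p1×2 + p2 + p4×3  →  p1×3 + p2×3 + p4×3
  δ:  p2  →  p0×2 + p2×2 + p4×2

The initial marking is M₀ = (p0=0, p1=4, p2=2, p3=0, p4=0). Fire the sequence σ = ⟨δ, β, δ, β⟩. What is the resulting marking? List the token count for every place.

step 1: fire δ:  (p0=0, p1=4, p2=2, p3=0, p4=0) → (p0=2, p1=4, p2=3, p3=0, p4=2)
step 2: fire β:  (p0=2, p1=4, p2=3, p3=0, p4=2) → (p0=2, p1=2, p2=3, p3=0, p4=2)
step 3: fire δ:  (p0=2, p1=2, p2=3, p3=0, p4=2) → (p0=4, p1=2, p2=4, p3=0, p4=4)
step 4: fire β:  (p0=4, p1=2, p2=4, p3=0, p4=4) → (p0=4, p1=0, p2=4, p3=0, p4=4)

(p0=4, p1=0, p2=4, p3=0, p4=4)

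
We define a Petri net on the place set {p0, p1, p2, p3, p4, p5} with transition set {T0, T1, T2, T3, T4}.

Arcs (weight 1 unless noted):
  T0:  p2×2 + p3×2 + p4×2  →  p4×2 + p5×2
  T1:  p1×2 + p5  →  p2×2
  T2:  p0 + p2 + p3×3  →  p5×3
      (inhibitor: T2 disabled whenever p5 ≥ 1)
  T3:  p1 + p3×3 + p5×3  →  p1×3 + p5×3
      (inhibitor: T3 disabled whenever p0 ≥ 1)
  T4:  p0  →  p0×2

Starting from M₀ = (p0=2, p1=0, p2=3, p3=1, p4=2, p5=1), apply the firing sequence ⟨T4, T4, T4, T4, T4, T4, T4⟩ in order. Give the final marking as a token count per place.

(p0=9, p1=0, p2=3, p3=1, p4=2, p5=1)

step 1: fire T4:  (p0=2, p1=0, p2=3, p3=1, p4=2, p5=1) → (p0=3, p1=0, p2=3, p3=1, p4=2, p5=1)
step 2: fire T4:  (p0=3, p1=0, p2=3, p3=1, p4=2, p5=1) → (p0=4, p1=0, p2=3, p3=1, p4=2, p5=1)
step 3: fire T4:  (p0=4, p1=0, p2=3, p3=1, p4=2, p5=1) → (p0=5, p1=0, p2=3, p3=1, p4=2, p5=1)
step 4: fire T4:  (p0=5, p1=0, p2=3, p3=1, p4=2, p5=1) → (p0=6, p1=0, p2=3, p3=1, p4=2, p5=1)
step 5: fire T4:  (p0=6, p1=0, p2=3, p3=1, p4=2, p5=1) → (p0=7, p1=0, p2=3, p3=1, p4=2, p5=1)
step 6: fire T4:  (p0=7, p1=0, p2=3, p3=1, p4=2, p5=1) → (p0=8, p1=0, p2=3, p3=1, p4=2, p5=1)
step 7: fire T4:  (p0=8, p1=0, p2=3, p3=1, p4=2, p5=1) → (p0=9, p1=0, p2=3, p3=1, p4=2, p5=1)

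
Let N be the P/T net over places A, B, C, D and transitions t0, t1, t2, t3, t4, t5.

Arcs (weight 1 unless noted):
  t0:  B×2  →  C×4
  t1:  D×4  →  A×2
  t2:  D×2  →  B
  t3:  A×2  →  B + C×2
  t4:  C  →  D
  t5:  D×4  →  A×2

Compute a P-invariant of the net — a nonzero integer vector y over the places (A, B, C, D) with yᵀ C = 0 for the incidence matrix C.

Incidence matrix C (rows=places, cols=transitions):
       t0   t1   t2   t3   t4   t5
    A   0    2    0   -2    0    2
    B  -2    0    1    1    0    0
    C   4    0    0    2   -1    0
    D   0   -4   -2    0    1   -4

Candidate y = [2, 2, 1, 1]; check y·C column-wise:
  col t0: 2·0 + 2·-2 + 1·4 + 1·0 = 0
  col t1: 2·2 + 2·0 + 1·0 + 1·-4 = 0
  col t2: 2·0 + 2·1 + 1·0 + 1·-2 = 0
  col t3: 2·-2 + 2·1 + 1·2 + 1·0 = 0
  col t4: 2·0 + 2·0 + 1·-1 + 1·1 = 0
  col t5: 2·2 + 2·0 + 1·0 + 1·-4 = 0

y = (A:2, B:2, C:1, D:1)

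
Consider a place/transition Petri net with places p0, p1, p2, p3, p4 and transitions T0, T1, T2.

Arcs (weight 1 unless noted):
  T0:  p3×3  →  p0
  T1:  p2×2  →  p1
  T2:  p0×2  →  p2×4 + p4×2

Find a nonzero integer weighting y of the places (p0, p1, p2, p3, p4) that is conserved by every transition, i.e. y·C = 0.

y = (p0:6, p1:6, p2:3, p3:2, p4:0)

Incidence matrix C (rows=places, cols=transitions):
       T0   T1   T2
   p0   1    0   -2
   p1   0    1    0
   p2   0   -2    4
   p3  -3    0    0
   p4   0    0    2

Candidate y = [6, 6, 3, 2, 0]; check y·C column-wise:
  col T0: 6·1 + 6·0 + 3·0 + 2·-3 = 0
  col T1: 6·0 + 6·1 + 3·-2 + 2·0 = 0
  col T2: 6·-2 + 6·0 + 3·4 + 2·0 + 0·2 = 0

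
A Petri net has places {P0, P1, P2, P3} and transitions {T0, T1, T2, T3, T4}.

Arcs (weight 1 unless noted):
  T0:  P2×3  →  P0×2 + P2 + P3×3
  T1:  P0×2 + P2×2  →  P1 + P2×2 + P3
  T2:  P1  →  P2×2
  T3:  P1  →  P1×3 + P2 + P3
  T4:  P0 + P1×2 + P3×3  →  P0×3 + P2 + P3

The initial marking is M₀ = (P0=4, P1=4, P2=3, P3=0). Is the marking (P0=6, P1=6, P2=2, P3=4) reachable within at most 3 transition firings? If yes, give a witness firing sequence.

YES — reachable via ⟨T0, T3⟩ (2 firings)

step 1: fire T0:  (P0=4, P1=4, P2=3, P3=0) → (P0=6, P1=4, P2=1, P3=3)
step 2: fire T3:  (P0=6, P1=4, P2=1, P3=3) → (P0=6, P1=6, P2=2, P3=4)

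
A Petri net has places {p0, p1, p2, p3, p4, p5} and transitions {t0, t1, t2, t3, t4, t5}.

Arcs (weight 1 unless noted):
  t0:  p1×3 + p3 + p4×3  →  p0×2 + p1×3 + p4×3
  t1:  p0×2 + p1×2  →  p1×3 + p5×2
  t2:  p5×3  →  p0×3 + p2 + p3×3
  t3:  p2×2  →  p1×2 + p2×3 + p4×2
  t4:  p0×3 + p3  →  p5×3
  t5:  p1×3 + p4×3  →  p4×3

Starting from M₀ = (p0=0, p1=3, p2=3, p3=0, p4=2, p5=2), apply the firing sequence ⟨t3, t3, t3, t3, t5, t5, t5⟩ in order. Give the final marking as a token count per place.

step 1: fire t3:  (p0=0, p1=3, p2=3, p3=0, p4=2, p5=2) → (p0=0, p1=5, p2=4, p3=0, p4=4, p5=2)
step 2: fire t3:  (p0=0, p1=5, p2=4, p3=0, p4=4, p5=2) → (p0=0, p1=7, p2=5, p3=0, p4=6, p5=2)
step 3: fire t3:  (p0=0, p1=7, p2=5, p3=0, p4=6, p5=2) → (p0=0, p1=9, p2=6, p3=0, p4=8, p5=2)
step 4: fire t3:  (p0=0, p1=9, p2=6, p3=0, p4=8, p5=2) → (p0=0, p1=11, p2=7, p3=0, p4=10, p5=2)
step 5: fire t5:  (p0=0, p1=11, p2=7, p3=0, p4=10, p5=2) → (p0=0, p1=8, p2=7, p3=0, p4=10, p5=2)
step 6: fire t5:  (p0=0, p1=8, p2=7, p3=0, p4=10, p5=2) → (p0=0, p1=5, p2=7, p3=0, p4=10, p5=2)
step 7: fire t5:  (p0=0, p1=5, p2=7, p3=0, p4=10, p5=2) → (p0=0, p1=2, p2=7, p3=0, p4=10, p5=2)

(p0=0, p1=2, p2=7, p3=0, p4=10, p5=2)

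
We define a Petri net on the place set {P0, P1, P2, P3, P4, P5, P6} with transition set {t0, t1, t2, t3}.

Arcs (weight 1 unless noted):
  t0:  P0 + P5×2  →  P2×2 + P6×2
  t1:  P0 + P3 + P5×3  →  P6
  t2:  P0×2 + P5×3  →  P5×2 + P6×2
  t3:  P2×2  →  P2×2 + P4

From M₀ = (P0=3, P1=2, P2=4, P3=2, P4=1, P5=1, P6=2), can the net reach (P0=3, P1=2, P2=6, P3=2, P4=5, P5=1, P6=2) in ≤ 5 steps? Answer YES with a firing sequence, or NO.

NO — not reachable within 5 firings

depth 0: 1 marking
depth 1: 2 markings reached so far
depth 2: 3 markings reached so far
depth 3: 4 markings reached so far
depth 4: 5 markings reached so far
depth 5: 6 markings reached so far
target is not among the 6 markings reachable within 5 steps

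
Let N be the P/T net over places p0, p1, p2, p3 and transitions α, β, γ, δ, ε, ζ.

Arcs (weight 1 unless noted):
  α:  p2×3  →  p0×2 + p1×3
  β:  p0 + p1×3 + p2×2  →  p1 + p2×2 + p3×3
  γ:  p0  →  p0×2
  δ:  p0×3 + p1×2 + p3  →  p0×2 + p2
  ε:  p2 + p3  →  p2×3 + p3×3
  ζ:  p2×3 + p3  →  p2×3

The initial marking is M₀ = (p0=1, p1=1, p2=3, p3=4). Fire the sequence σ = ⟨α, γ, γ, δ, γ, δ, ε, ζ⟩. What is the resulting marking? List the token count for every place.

(p0=4, p1=0, p2=4, p3=3)

step 1: fire α:  (p0=1, p1=1, p2=3, p3=4) → (p0=3, p1=4, p2=0, p3=4)
step 2: fire γ:  (p0=3, p1=4, p2=0, p3=4) → (p0=4, p1=4, p2=0, p3=4)
step 3: fire γ:  (p0=4, p1=4, p2=0, p3=4) → (p0=5, p1=4, p2=0, p3=4)
step 4: fire δ:  (p0=5, p1=4, p2=0, p3=4) → (p0=4, p1=2, p2=1, p3=3)
step 5: fire γ:  (p0=4, p1=2, p2=1, p3=3) → (p0=5, p1=2, p2=1, p3=3)
step 6: fire δ:  (p0=5, p1=2, p2=1, p3=3) → (p0=4, p1=0, p2=2, p3=2)
step 7: fire ε:  (p0=4, p1=0, p2=2, p3=2) → (p0=4, p1=0, p2=4, p3=4)
step 8: fire ζ:  (p0=4, p1=0, p2=4, p3=4) → (p0=4, p1=0, p2=4, p3=3)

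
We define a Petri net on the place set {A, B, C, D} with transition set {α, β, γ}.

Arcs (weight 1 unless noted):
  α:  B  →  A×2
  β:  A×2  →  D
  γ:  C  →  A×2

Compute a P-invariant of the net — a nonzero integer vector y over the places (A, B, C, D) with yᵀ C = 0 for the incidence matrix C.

y = (A:1, B:2, C:2, D:2)

Incidence matrix C (rows=places, cols=transitions):
        α    β    γ
    A   2   -2    2
    B  -1    0    0
    C   0    0   -1
    D   0    1    0

Candidate y = [1, 2, 2, 2]; check y·C column-wise:
  col α: 1·2 + 2·-1 + 2·0 + 2·0 = 0
  col β: 1·-2 + 2·0 + 2·0 + 2·1 = 0
  col γ: 1·2 + 2·0 + 2·-1 + 2·0 = 0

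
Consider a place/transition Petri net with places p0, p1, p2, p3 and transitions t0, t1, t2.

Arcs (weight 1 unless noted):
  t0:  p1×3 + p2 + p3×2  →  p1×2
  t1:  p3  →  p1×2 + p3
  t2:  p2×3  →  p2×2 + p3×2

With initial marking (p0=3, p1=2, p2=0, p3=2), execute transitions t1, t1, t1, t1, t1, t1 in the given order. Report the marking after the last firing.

step 1: fire t1:  (p0=3, p1=2, p2=0, p3=2) → (p0=3, p1=4, p2=0, p3=2)
step 2: fire t1:  (p0=3, p1=4, p2=0, p3=2) → (p0=3, p1=6, p2=0, p3=2)
step 3: fire t1:  (p0=3, p1=6, p2=0, p3=2) → (p0=3, p1=8, p2=0, p3=2)
step 4: fire t1:  (p0=3, p1=8, p2=0, p3=2) → (p0=3, p1=10, p2=0, p3=2)
step 5: fire t1:  (p0=3, p1=10, p2=0, p3=2) → (p0=3, p1=12, p2=0, p3=2)
step 6: fire t1:  (p0=3, p1=12, p2=0, p3=2) → (p0=3, p1=14, p2=0, p3=2)

(p0=3, p1=14, p2=0, p3=2)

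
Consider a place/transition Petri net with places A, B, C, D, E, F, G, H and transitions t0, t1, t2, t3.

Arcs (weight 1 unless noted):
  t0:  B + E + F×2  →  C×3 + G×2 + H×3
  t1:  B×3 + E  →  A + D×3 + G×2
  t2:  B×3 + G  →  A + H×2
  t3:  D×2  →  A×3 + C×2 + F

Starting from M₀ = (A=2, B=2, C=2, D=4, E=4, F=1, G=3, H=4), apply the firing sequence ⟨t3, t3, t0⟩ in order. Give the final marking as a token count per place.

step 1: fire t3:  (A=2, B=2, C=2, D=4, E=4, F=1, G=3, H=4) → (A=5, B=2, C=4, D=2, E=4, F=2, G=3, H=4)
step 2: fire t3:  (A=5, B=2, C=4, D=2, E=4, F=2, G=3, H=4) → (A=8, B=2, C=6, D=0, E=4, F=3, G=3, H=4)
step 3: fire t0:  (A=8, B=2, C=6, D=0, E=4, F=3, G=3, H=4) → (A=8, B=1, C=9, D=0, E=3, F=1, G=5, H=7)

(A=8, B=1, C=9, D=0, E=3, F=1, G=5, H=7)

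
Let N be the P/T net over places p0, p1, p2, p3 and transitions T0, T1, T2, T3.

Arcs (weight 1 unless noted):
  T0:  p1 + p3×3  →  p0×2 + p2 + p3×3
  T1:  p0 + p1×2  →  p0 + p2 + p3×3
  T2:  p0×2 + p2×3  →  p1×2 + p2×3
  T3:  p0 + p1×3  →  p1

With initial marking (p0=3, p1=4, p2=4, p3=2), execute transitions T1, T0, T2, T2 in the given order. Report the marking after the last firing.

step 1: fire T1:  (p0=3, p1=4, p2=4, p3=2) → (p0=3, p1=2, p2=5, p3=5)
step 2: fire T0:  (p0=3, p1=2, p2=5, p3=5) → (p0=5, p1=1, p2=6, p3=5)
step 3: fire T2:  (p0=5, p1=1, p2=6, p3=5) → (p0=3, p1=3, p2=6, p3=5)
step 4: fire T2:  (p0=3, p1=3, p2=6, p3=5) → (p0=1, p1=5, p2=6, p3=5)

(p0=1, p1=5, p2=6, p3=5)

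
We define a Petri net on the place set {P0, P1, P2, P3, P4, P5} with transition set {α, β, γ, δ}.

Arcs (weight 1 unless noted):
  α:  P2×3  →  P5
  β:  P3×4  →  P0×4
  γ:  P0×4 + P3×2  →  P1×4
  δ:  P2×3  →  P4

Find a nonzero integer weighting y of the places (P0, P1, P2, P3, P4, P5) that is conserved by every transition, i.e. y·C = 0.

y = (P0:2, P1:3, P2:0, P3:2, P4:0, P5:0)

Incidence matrix C (rows=places, cols=transitions):
        α    β    γ    δ
   P0   0    4   -4    0
   P1   0    0    4    0
   P2  -3    0    0   -3
   P3   0   -4   -2    0
   P4   0    0    0    1
   P5   1    0    0    0

Candidate y = [2, 3, 0, 2, 0, 0]; check y·C column-wise:
  col α: 2·0 + 3·0 + 0·-3 + 2·0 + 0·1 = 0
  col β: 2·4 + 3·0 + 2·-4 = 0
  col γ: 2·-4 + 3·4 + 2·-2 = 0
  col δ: 2·0 + 3·0 + 0·-3 + 2·0 + 0·1 = 0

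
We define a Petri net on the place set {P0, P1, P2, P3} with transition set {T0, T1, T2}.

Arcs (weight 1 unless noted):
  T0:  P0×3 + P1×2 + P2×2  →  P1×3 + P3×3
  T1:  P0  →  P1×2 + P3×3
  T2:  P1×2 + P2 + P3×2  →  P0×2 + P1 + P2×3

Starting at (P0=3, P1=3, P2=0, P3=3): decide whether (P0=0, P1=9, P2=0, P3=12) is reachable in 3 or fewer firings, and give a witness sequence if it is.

step 1: fire T1:  (P0=3, P1=3, P2=0, P3=3) → (P0=2, P1=5, P2=0, P3=6)
step 2: fire T1:  (P0=2, P1=5, P2=0, P3=6) → (P0=1, P1=7, P2=0, P3=9)
step 3: fire T1:  (P0=1, P1=7, P2=0, P3=9) → (P0=0, P1=9, P2=0, P3=12)

YES — reachable via ⟨T1, T1, T1⟩ (3 firings)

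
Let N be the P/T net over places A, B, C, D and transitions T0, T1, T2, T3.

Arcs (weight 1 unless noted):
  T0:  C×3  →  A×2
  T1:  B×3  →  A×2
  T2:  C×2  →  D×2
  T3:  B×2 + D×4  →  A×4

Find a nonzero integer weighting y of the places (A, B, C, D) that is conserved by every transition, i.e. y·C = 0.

Incidence matrix C (rows=places, cols=transitions):
       T0   T1   T2   T3
    A   2    2    0    4
    B   0   -3    0   -2
    C  -3    0   -2    0
    D   0    0    2   -4

Candidate y = [3, 2, 2, 2]; check y·C column-wise:
  col T0: 3·2 + 2·0 + 2·-3 + 2·0 = 0
  col T1: 3·2 + 2·-3 + 2·0 + 2·0 = 0
  col T2: 3·0 + 2·0 + 2·-2 + 2·2 = 0
  col T3: 3·4 + 2·-2 + 2·0 + 2·-4 = 0

y = (A:3, B:2, C:2, D:2)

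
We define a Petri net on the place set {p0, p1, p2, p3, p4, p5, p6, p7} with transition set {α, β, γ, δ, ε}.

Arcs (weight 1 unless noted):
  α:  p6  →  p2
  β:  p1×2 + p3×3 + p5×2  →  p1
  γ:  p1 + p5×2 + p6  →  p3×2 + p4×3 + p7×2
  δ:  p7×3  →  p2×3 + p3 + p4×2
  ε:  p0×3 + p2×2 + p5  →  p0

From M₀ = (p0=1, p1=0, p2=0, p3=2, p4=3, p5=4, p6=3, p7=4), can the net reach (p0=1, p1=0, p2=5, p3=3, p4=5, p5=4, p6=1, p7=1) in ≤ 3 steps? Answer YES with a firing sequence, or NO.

step 1: fire α:  (p0=1, p1=0, p2=0, p3=2, p4=3, p5=4, p6=3, p7=4) → (p0=1, p1=0, p2=1, p3=2, p4=3, p5=4, p6=2, p7=4)
step 2: fire α:  (p0=1, p1=0, p2=1, p3=2, p4=3, p5=4, p6=2, p7=4) → (p0=1, p1=0, p2=2, p3=2, p4=3, p5=4, p6=1, p7=4)
step 3: fire δ:  (p0=1, p1=0, p2=2, p3=2, p4=3, p5=4, p6=1, p7=4) → (p0=1, p1=0, p2=5, p3=3, p4=5, p5=4, p6=1, p7=1)

YES — reachable via ⟨α, α, δ⟩ (3 firings)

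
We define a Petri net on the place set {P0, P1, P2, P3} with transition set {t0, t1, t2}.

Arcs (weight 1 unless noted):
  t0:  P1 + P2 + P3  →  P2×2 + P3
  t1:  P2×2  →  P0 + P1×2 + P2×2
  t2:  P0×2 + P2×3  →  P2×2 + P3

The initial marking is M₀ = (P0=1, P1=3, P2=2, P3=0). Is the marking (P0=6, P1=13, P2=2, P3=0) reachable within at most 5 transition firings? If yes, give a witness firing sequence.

YES — reachable via ⟨t1, t1, t1, t1, t1⟩ (5 firings)

step 1: fire t1:  (P0=1, P1=3, P2=2, P3=0) → (P0=2, P1=5, P2=2, P3=0)
step 2: fire t1:  (P0=2, P1=5, P2=2, P3=0) → (P0=3, P1=7, P2=2, P3=0)
step 3: fire t1:  (P0=3, P1=7, P2=2, P3=0) → (P0=4, P1=9, P2=2, P3=0)
step 4: fire t1:  (P0=4, P1=9, P2=2, P3=0) → (P0=5, P1=11, P2=2, P3=0)
step 5: fire t1:  (P0=5, P1=11, P2=2, P3=0) → (P0=6, P1=13, P2=2, P3=0)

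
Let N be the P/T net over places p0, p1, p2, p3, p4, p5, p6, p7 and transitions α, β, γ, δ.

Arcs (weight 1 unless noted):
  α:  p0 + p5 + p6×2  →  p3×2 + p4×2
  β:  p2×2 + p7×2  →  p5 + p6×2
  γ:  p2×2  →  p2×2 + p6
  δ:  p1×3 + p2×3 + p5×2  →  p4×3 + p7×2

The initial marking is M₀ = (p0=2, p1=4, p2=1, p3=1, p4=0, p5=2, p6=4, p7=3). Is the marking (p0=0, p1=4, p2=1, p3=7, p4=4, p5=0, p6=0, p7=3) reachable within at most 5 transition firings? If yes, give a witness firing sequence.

depth 0: 1 marking
depth 1: 2 markings reached so far
depth 2: 3 markings reached so far
depth 3: 3 markings reached so far
(frontier empty at depth 3; search complete)
target is not among the 3 markings reachable within 5 steps

NO — not reachable within 5 firings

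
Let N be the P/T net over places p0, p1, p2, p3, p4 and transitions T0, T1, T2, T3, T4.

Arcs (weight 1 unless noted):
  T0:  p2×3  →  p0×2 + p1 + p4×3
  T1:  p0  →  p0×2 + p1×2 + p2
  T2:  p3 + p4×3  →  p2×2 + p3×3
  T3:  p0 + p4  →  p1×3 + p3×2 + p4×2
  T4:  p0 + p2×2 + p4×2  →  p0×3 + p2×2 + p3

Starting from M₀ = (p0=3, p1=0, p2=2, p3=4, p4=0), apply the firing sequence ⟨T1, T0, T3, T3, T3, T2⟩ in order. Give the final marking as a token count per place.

(p0=3, p1=12, p2=2, p3=12, p4=3)

step 1: fire T1:  (p0=3, p1=0, p2=2, p3=4, p4=0) → (p0=4, p1=2, p2=3, p3=4, p4=0)
step 2: fire T0:  (p0=4, p1=2, p2=3, p3=4, p4=0) → (p0=6, p1=3, p2=0, p3=4, p4=3)
step 3: fire T3:  (p0=6, p1=3, p2=0, p3=4, p4=3) → (p0=5, p1=6, p2=0, p3=6, p4=4)
step 4: fire T3:  (p0=5, p1=6, p2=0, p3=6, p4=4) → (p0=4, p1=9, p2=0, p3=8, p4=5)
step 5: fire T3:  (p0=4, p1=9, p2=0, p3=8, p4=5) → (p0=3, p1=12, p2=0, p3=10, p4=6)
step 6: fire T2:  (p0=3, p1=12, p2=0, p3=10, p4=6) → (p0=3, p1=12, p2=2, p3=12, p4=3)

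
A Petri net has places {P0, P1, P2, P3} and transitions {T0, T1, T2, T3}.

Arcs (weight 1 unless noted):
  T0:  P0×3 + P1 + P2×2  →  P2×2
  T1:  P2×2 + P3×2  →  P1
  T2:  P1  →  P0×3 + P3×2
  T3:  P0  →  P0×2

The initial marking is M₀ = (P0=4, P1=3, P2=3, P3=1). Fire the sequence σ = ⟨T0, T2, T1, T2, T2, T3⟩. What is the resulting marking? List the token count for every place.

step 1: fire T0:  (P0=4, P1=3, P2=3, P3=1) → (P0=1, P1=2, P2=3, P3=1)
step 2: fire T2:  (P0=1, P1=2, P2=3, P3=1) → (P0=4, P1=1, P2=3, P3=3)
step 3: fire T1:  (P0=4, P1=1, P2=3, P3=3) → (P0=4, P1=2, P2=1, P3=1)
step 4: fire T2:  (P0=4, P1=2, P2=1, P3=1) → (P0=7, P1=1, P2=1, P3=3)
step 5: fire T2:  (P0=7, P1=1, P2=1, P3=3) → (P0=10, P1=0, P2=1, P3=5)
step 6: fire T3:  (P0=10, P1=0, P2=1, P3=5) → (P0=11, P1=0, P2=1, P3=5)

(P0=11, P1=0, P2=1, P3=5)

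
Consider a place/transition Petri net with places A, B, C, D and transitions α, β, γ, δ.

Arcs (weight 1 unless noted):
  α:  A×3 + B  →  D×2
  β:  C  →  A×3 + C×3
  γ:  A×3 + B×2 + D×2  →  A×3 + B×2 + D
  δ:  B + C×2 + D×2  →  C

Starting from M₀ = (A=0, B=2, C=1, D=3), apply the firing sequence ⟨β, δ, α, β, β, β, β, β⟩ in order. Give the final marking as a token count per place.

(A=15, B=0, C=12, D=3)

step 1: fire β:  (A=0, B=2, C=1, D=3) → (A=3, B=2, C=3, D=3)
step 2: fire δ:  (A=3, B=2, C=3, D=3) → (A=3, B=1, C=2, D=1)
step 3: fire α:  (A=3, B=1, C=2, D=1) → (A=0, B=0, C=2, D=3)
step 4: fire β:  (A=0, B=0, C=2, D=3) → (A=3, B=0, C=4, D=3)
step 5: fire β:  (A=3, B=0, C=4, D=3) → (A=6, B=0, C=6, D=3)
step 6: fire β:  (A=6, B=0, C=6, D=3) → (A=9, B=0, C=8, D=3)
step 7: fire β:  (A=9, B=0, C=8, D=3) → (A=12, B=0, C=10, D=3)
step 8: fire β:  (A=12, B=0, C=10, D=3) → (A=15, B=0, C=12, D=3)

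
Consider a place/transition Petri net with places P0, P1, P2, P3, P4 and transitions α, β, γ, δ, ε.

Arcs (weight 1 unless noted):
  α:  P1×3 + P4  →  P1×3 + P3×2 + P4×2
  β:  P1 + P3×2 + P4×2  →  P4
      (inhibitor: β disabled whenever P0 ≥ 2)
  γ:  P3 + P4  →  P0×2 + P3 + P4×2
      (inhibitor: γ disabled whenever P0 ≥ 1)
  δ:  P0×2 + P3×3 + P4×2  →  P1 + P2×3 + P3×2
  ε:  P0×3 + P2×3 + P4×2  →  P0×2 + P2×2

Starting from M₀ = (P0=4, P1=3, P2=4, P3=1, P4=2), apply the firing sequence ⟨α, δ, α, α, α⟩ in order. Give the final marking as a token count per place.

(P0=2, P1=4, P2=7, P3=8, P4=4)

step 1: fire α:  (P0=4, P1=3, P2=4, P3=1, P4=2) → (P0=4, P1=3, P2=4, P3=3, P4=3)
step 2: fire δ:  (P0=4, P1=3, P2=4, P3=3, P4=3) → (P0=2, P1=4, P2=7, P3=2, P4=1)
step 3: fire α:  (P0=2, P1=4, P2=7, P3=2, P4=1) → (P0=2, P1=4, P2=7, P3=4, P4=2)
step 4: fire α:  (P0=2, P1=4, P2=7, P3=4, P4=2) → (P0=2, P1=4, P2=7, P3=6, P4=3)
step 5: fire α:  (P0=2, P1=4, P2=7, P3=6, P4=3) → (P0=2, P1=4, P2=7, P3=8, P4=4)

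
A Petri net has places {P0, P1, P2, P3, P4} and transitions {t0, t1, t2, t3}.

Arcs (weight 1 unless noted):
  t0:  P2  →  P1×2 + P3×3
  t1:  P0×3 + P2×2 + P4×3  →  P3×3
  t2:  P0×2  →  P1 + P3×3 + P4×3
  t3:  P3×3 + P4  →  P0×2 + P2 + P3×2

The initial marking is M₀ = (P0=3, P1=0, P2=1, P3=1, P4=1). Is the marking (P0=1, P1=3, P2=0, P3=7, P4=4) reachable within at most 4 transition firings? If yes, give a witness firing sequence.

YES — reachable via ⟨t0, t2⟩ (2 firings)

step 1: fire t0:  (P0=3, P1=0, P2=1, P3=1, P4=1) → (P0=3, P1=2, P2=0, P3=4, P4=1)
step 2: fire t2:  (P0=3, P1=2, P2=0, P3=4, P4=1) → (P0=1, P1=3, P2=0, P3=7, P4=4)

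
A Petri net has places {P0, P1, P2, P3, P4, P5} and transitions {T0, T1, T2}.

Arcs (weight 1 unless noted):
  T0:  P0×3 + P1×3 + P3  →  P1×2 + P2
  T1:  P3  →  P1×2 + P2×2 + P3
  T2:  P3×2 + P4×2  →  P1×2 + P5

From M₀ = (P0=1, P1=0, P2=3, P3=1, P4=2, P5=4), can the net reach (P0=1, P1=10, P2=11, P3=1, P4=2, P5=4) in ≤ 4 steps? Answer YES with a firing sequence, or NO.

NO — not reachable within 4 firings

depth 0: 1 marking
depth 1: 2 markings reached so far
depth 2: 3 markings reached so far
depth 3: 4 markings reached so far
depth 4: 5 markings reached so far
target is not among the 5 markings reachable within 4 steps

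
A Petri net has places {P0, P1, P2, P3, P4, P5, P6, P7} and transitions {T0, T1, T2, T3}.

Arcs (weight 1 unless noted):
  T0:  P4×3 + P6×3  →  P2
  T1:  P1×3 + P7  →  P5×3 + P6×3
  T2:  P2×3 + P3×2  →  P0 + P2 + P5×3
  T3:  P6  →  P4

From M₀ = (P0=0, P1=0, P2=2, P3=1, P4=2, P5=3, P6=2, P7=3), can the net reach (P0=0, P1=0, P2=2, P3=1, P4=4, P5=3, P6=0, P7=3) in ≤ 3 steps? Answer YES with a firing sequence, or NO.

YES — reachable via ⟨T3, T3⟩ (2 firings)

step 1: fire T3:  (P0=0, P1=0, P2=2, P3=1, P4=2, P5=3, P6=2, P7=3) → (P0=0, P1=0, P2=2, P3=1, P4=3, P5=3, P6=1, P7=3)
step 2: fire T3:  (P0=0, P1=0, P2=2, P3=1, P4=3, P5=3, P6=1, P7=3) → (P0=0, P1=0, P2=2, P3=1, P4=4, P5=3, P6=0, P7=3)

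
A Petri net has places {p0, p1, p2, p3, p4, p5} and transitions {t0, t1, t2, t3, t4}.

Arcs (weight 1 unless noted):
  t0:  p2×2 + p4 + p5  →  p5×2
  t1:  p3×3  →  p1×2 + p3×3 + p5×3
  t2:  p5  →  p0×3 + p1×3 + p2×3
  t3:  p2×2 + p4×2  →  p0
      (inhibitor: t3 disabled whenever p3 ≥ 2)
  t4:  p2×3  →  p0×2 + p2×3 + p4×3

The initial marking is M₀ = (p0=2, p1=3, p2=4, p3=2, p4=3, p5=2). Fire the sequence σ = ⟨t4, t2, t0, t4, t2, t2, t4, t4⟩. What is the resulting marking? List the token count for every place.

step 1: fire t4:  (p0=2, p1=3, p2=4, p3=2, p4=3, p5=2) → (p0=4, p1=3, p2=4, p3=2, p4=6, p5=2)
step 2: fire t2:  (p0=4, p1=3, p2=4, p3=2, p4=6, p5=2) → (p0=7, p1=6, p2=7, p3=2, p4=6, p5=1)
step 3: fire t0:  (p0=7, p1=6, p2=7, p3=2, p4=6, p5=1) → (p0=7, p1=6, p2=5, p3=2, p4=5, p5=2)
step 4: fire t4:  (p0=7, p1=6, p2=5, p3=2, p4=5, p5=2) → (p0=9, p1=6, p2=5, p3=2, p4=8, p5=2)
step 5: fire t2:  (p0=9, p1=6, p2=5, p3=2, p4=8, p5=2) → (p0=12, p1=9, p2=8, p3=2, p4=8, p5=1)
step 6: fire t2:  (p0=12, p1=9, p2=8, p3=2, p4=8, p5=1) → (p0=15, p1=12, p2=11, p3=2, p4=8, p5=0)
step 7: fire t4:  (p0=15, p1=12, p2=11, p3=2, p4=8, p5=0) → (p0=17, p1=12, p2=11, p3=2, p4=11, p5=0)
step 8: fire t4:  (p0=17, p1=12, p2=11, p3=2, p4=11, p5=0) → (p0=19, p1=12, p2=11, p3=2, p4=14, p5=0)

(p0=19, p1=12, p2=11, p3=2, p4=14, p5=0)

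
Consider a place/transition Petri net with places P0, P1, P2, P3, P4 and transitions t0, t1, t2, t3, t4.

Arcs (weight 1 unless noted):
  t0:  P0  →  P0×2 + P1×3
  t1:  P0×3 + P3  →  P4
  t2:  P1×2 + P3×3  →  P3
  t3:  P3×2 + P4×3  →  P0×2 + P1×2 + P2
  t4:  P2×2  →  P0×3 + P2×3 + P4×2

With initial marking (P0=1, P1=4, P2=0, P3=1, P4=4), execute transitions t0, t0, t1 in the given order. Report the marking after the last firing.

step 1: fire t0:  (P0=1, P1=4, P2=0, P3=1, P4=4) → (P0=2, P1=7, P2=0, P3=1, P4=4)
step 2: fire t0:  (P0=2, P1=7, P2=0, P3=1, P4=4) → (P0=3, P1=10, P2=0, P3=1, P4=4)
step 3: fire t1:  (P0=3, P1=10, P2=0, P3=1, P4=4) → (P0=0, P1=10, P2=0, P3=0, P4=5)

(P0=0, P1=10, P2=0, P3=0, P4=5)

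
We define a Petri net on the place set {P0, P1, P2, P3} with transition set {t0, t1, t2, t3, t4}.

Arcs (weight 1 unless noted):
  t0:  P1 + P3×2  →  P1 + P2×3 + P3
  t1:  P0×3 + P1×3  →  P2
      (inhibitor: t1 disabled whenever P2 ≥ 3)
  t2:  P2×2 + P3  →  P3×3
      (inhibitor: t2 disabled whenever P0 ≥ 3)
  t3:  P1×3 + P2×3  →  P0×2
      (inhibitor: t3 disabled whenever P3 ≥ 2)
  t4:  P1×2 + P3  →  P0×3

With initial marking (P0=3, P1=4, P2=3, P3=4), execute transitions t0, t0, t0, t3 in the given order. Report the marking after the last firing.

step 1: fire t0:  (P0=3, P1=4, P2=3, P3=4) → (P0=3, P1=4, P2=6, P3=3)
step 2: fire t0:  (P0=3, P1=4, P2=6, P3=3) → (P0=3, P1=4, P2=9, P3=2)
step 3: fire t0:  (P0=3, P1=4, P2=9, P3=2) → (P0=3, P1=4, P2=12, P3=1)
step 4: fire t3:  (P0=3, P1=4, P2=12, P3=1) → (P0=5, P1=1, P2=9, P3=1)

(P0=5, P1=1, P2=9, P3=1)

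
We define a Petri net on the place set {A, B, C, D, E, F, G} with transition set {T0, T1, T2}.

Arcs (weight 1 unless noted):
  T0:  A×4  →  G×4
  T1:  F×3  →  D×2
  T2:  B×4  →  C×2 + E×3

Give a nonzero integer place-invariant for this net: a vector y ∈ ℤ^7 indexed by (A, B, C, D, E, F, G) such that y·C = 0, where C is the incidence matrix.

Incidence matrix C (rows=places, cols=transitions):
       T0   T1   T2
    A  -4    0    0
    B   0    0   -4
    C   0    0    2
    D   0    2    0
    E   0    0    3
    F   0   -3    0
    G   4    0    0

Candidate y = [0, 1, 2, 0, 0, 0, 0]; check y·C column-wise:
  col T0: 0·-4 + 1·0 + 2·0 + 0·4 = 0
  col T1: 1·0 + 2·0 + 0·2 + 0·-3 = 0
  col T2: 1·-4 + 2·2 + 0·3 = 0

y = (A:0, B:1, C:2, D:0, E:0, F:0, G:0)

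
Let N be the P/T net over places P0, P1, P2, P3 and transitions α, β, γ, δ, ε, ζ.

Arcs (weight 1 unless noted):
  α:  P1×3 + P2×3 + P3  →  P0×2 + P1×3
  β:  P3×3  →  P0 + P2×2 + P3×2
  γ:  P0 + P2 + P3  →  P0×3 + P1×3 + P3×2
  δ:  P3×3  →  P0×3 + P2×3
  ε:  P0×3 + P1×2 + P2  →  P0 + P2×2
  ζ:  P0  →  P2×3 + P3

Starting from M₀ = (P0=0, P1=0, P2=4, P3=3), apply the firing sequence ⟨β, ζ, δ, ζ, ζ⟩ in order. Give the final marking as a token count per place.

(P0=1, P1=0, P2=18, P3=2)

step 1: fire β:  (P0=0, P1=0, P2=4, P3=3) → (P0=1, P1=0, P2=6, P3=2)
step 2: fire ζ:  (P0=1, P1=0, P2=6, P3=2) → (P0=0, P1=0, P2=9, P3=3)
step 3: fire δ:  (P0=0, P1=0, P2=9, P3=3) → (P0=3, P1=0, P2=12, P3=0)
step 4: fire ζ:  (P0=3, P1=0, P2=12, P3=0) → (P0=2, P1=0, P2=15, P3=1)
step 5: fire ζ:  (P0=2, P1=0, P2=15, P3=1) → (P0=1, P1=0, P2=18, P3=2)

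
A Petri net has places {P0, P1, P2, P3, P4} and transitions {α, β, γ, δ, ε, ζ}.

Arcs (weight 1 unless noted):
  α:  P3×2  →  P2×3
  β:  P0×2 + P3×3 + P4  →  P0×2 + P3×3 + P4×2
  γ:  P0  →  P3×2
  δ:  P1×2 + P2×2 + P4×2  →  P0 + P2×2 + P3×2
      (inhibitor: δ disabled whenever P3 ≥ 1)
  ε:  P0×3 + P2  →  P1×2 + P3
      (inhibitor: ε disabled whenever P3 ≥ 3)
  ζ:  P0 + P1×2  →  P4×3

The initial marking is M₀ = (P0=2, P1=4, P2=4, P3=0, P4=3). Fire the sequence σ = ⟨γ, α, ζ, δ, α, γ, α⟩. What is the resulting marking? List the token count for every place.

(P0=0, P1=0, P2=13, P3=0, P4=4)

step 1: fire γ:  (P0=2, P1=4, P2=4, P3=0, P4=3) → (P0=1, P1=4, P2=4, P3=2, P4=3)
step 2: fire α:  (P0=1, P1=4, P2=4, P3=2, P4=3) → (P0=1, P1=4, P2=7, P3=0, P4=3)
step 3: fire ζ:  (P0=1, P1=4, P2=7, P3=0, P4=3) → (P0=0, P1=2, P2=7, P3=0, P4=6)
step 4: fire δ:  (P0=0, P1=2, P2=7, P3=0, P4=6) → (P0=1, P1=0, P2=7, P3=2, P4=4)
step 5: fire α:  (P0=1, P1=0, P2=7, P3=2, P4=4) → (P0=1, P1=0, P2=10, P3=0, P4=4)
step 6: fire γ:  (P0=1, P1=0, P2=10, P3=0, P4=4) → (P0=0, P1=0, P2=10, P3=2, P4=4)
step 7: fire α:  (P0=0, P1=0, P2=10, P3=2, P4=4) → (P0=0, P1=0, P2=13, P3=0, P4=4)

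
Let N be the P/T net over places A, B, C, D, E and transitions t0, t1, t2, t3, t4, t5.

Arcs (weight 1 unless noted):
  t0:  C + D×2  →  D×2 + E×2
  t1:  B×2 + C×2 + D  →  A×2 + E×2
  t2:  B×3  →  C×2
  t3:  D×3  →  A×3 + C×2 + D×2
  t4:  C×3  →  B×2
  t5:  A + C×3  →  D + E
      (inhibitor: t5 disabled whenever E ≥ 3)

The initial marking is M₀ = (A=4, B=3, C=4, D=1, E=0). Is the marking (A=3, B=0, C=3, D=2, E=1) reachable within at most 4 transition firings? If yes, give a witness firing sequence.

YES — reachable via ⟨t2, t5⟩ (2 firings)

step 1: fire t2:  (A=4, B=3, C=4, D=1, E=0) → (A=4, B=0, C=6, D=1, E=0)
step 2: fire t5:  (A=4, B=0, C=6, D=1, E=0) → (A=3, B=0, C=3, D=2, E=1)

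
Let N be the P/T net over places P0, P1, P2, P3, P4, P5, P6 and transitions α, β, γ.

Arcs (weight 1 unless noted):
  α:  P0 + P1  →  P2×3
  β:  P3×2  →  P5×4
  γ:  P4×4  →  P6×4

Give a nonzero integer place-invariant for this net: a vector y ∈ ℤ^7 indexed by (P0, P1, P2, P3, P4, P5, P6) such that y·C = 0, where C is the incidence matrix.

y = (P0:1, P1:-1, P2:0, P3:0, P4:0, P5:0, P6:0)

Incidence matrix C (rows=places, cols=transitions):
        α    β    γ
   P0  -1    0    0
   P1  -1    0    0
   P2   3    0    0
   P3   0   -2    0
   P4   0    0   -4
   P5   0    4    0
   P6   0    0    4

Candidate y = [1, -1, 0, 0, 0, 0, 0]; check y·C column-wise:
  col α: 1·-1 + -1·-1 + 0·3 = 0
  col β: 1·0 + -1·0 + 0·-2 + 0·4 = 0
  col γ: 1·0 + -1·0 + 0·-4 + 0·4 = 0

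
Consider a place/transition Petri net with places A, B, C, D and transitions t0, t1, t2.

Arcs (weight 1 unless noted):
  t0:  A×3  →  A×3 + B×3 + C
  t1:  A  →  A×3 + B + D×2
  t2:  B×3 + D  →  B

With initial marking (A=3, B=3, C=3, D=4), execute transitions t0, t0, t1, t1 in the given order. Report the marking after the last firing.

step 1: fire t0:  (A=3, B=3, C=3, D=4) → (A=3, B=6, C=4, D=4)
step 2: fire t0:  (A=3, B=6, C=4, D=4) → (A=3, B=9, C=5, D=4)
step 3: fire t1:  (A=3, B=9, C=5, D=4) → (A=5, B=10, C=5, D=6)
step 4: fire t1:  (A=5, B=10, C=5, D=6) → (A=7, B=11, C=5, D=8)

(A=7, B=11, C=5, D=8)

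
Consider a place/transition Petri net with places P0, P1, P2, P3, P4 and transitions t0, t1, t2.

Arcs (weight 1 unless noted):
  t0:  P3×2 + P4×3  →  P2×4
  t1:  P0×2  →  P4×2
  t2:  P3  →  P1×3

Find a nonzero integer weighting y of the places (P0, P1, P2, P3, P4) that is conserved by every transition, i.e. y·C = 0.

y = (P0:0, P1:2, P2:3, P3:6, P4:0)

Incidence matrix C (rows=places, cols=transitions):
       t0   t1   t2
   P0   0   -2    0
   P1   0    0    3
   P2   4    0    0
   P3  -2    0   -1
   P4  -3    2    0

Candidate y = [0, 2, 3, 6, 0]; check y·C column-wise:
  col t0: 2·0 + 3·4 + 6·-2 + 0·-3 = 0
  col t1: 0·-2 + 2·0 + 3·0 + 6·0 + 0·2 = 0
  col t2: 2·3 + 3·0 + 6·-1 = 0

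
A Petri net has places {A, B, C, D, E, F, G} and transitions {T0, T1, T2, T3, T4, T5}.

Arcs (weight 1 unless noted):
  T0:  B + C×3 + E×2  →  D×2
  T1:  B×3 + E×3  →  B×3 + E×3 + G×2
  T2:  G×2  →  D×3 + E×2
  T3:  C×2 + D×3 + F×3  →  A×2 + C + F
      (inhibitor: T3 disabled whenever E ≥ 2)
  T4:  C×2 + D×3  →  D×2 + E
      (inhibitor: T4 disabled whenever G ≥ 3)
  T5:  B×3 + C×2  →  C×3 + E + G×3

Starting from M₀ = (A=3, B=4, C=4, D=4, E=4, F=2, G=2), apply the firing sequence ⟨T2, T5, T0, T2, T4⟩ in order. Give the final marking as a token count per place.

step 1: fire T2:  (A=3, B=4, C=4, D=4, E=4, F=2, G=2) → (A=3, B=4, C=4, D=7, E=6, F=2, G=0)
step 2: fire T5:  (A=3, B=4, C=4, D=7, E=6, F=2, G=0) → (A=3, B=1, C=5, D=7, E=7, F=2, G=3)
step 3: fire T0:  (A=3, B=1, C=5, D=7, E=7, F=2, G=3) → (A=3, B=0, C=2, D=9, E=5, F=2, G=3)
step 4: fire T2:  (A=3, B=0, C=2, D=9, E=5, F=2, G=3) → (A=3, B=0, C=2, D=12, E=7, F=2, G=1)
step 5: fire T4:  (A=3, B=0, C=2, D=12, E=7, F=2, G=1) → (A=3, B=0, C=0, D=11, E=8, F=2, G=1)

(A=3, B=0, C=0, D=11, E=8, F=2, G=1)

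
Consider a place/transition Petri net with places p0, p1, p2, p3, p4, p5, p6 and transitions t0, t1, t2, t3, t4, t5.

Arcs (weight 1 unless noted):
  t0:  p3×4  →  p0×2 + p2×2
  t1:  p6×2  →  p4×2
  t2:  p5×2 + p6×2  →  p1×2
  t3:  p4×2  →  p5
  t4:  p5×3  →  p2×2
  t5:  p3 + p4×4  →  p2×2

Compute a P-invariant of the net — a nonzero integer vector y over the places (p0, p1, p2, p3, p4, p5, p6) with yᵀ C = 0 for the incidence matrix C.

y = (p0:1, p1:3, p2:3, p3:2, p4:1, p5:2, p6:1)

Incidence matrix C (rows=places, cols=transitions):
       t0   t1   t2   t3   t4   t5
   p0   2    0    0    0    0    0
   p1   0    0    2    0    0    0
   p2   2    0    0    0    2    2
   p3  -4    0    0    0    0   -1
   p4   0    2    0   -2    0   -4
   p5   0    0   -2    1   -3    0
   p6   0   -2   -2    0    0    0

Candidate y = [1, 3, 3, 2, 1, 2, 1]; check y·C column-wise:
  col t0: 1·2 + 3·0 + 3·2 + 2·-4 + 1·0 + 2·0 + 1·0 = 0
  col t1: 1·0 + 3·0 + 3·0 + 2·0 + 1·2 + 2·0 + 1·-2 = 0
  col t2: 1·0 + 3·2 + 3·0 + 2·0 + 1·0 + 2·-2 + 1·-2 = 0
  col t3: 1·0 + 3·0 + 3·0 + 2·0 + 1·-2 + 2·1 + 1·0 = 0
  col t4: 1·0 + 3·0 + 3·2 + 2·0 + 1·0 + 2·-3 + 1·0 = 0
  col t5: 1·0 + 3·0 + 3·2 + 2·-1 + 1·-4 + 2·0 + 1·0 = 0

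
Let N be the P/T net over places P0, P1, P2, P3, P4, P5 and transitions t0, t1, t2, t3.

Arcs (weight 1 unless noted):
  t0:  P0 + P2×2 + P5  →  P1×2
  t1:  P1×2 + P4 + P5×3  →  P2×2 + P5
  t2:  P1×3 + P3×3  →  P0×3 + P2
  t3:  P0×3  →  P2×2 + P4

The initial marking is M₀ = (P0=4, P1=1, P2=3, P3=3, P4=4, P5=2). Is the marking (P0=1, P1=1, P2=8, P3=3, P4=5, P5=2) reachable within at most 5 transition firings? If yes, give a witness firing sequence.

NO — not reachable within 5 firings

depth 0: 1 marking
depth 1: 3 markings reached so far
depth 2: 5 markings reached so far
depth 3: 7 markings reached so far
depth 4: 9 markings reached so far
depth 5: 9 markings reached so far
(frontier empty at depth 5; search complete)
target is not among the 9 markings reachable within 5 steps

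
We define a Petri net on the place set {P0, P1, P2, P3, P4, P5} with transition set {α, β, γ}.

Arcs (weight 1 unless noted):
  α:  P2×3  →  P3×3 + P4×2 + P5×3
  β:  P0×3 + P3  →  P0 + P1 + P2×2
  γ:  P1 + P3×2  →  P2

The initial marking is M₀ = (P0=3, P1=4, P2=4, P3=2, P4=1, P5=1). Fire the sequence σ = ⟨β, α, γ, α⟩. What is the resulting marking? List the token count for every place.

step 1: fire β:  (P0=3, P1=4, P2=4, P3=2, P4=1, P5=1) → (P0=1, P1=5, P2=6, P3=1, P4=1, P5=1)
step 2: fire α:  (P0=1, P1=5, P2=6, P3=1, P4=1, P5=1) → (P0=1, P1=5, P2=3, P3=4, P4=3, P5=4)
step 3: fire γ:  (P0=1, P1=5, P2=3, P3=4, P4=3, P5=4) → (P0=1, P1=4, P2=4, P3=2, P4=3, P5=4)
step 4: fire α:  (P0=1, P1=4, P2=4, P3=2, P4=3, P5=4) → (P0=1, P1=4, P2=1, P3=5, P4=5, P5=7)

(P0=1, P1=4, P2=1, P3=5, P4=5, P5=7)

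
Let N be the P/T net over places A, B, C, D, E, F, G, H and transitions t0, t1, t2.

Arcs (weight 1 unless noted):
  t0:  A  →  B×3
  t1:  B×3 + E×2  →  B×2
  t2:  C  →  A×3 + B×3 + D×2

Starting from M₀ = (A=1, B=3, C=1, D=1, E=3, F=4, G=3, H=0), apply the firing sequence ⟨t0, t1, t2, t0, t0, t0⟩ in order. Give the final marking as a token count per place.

(A=0, B=17, C=0, D=3, E=1, F=4, G=3, H=0)

step 1: fire t0:  (A=1, B=3, C=1, D=1, E=3, F=4, G=3, H=0) → (A=0, B=6, C=1, D=1, E=3, F=4, G=3, H=0)
step 2: fire t1:  (A=0, B=6, C=1, D=1, E=3, F=4, G=3, H=0) → (A=0, B=5, C=1, D=1, E=1, F=4, G=3, H=0)
step 3: fire t2:  (A=0, B=5, C=1, D=1, E=1, F=4, G=3, H=0) → (A=3, B=8, C=0, D=3, E=1, F=4, G=3, H=0)
step 4: fire t0:  (A=3, B=8, C=0, D=3, E=1, F=4, G=3, H=0) → (A=2, B=11, C=0, D=3, E=1, F=4, G=3, H=0)
step 5: fire t0:  (A=2, B=11, C=0, D=3, E=1, F=4, G=3, H=0) → (A=1, B=14, C=0, D=3, E=1, F=4, G=3, H=0)
step 6: fire t0:  (A=1, B=14, C=0, D=3, E=1, F=4, G=3, H=0) → (A=0, B=17, C=0, D=3, E=1, F=4, G=3, H=0)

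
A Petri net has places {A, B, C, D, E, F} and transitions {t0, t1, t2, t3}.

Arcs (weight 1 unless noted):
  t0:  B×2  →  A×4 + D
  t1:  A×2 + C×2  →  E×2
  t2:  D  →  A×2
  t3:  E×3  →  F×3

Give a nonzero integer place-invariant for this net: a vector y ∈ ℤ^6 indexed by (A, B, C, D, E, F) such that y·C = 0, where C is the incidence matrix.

y = (A:1, B:3, C:-1, D:2, E:0, F:0)

Incidence matrix C (rows=places, cols=transitions):
       t0   t1   t2   t3
    A   4   -2    2    0
    B  -2    0    0    0
    C   0   -2    0    0
    D   1    0   -1    0
    E   0    2    0   -3
    F   0    0    0    3

Candidate y = [1, 3, -1, 2, 0, 0]; check y·C column-wise:
  col t0: 1·4 + 3·-2 + -1·0 + 2·1 = 0
  col t1: 1·-2 + 3·0 + -1·-2 + 2·0 + 0·2 = 0
  col t2: 1·2 + 3·0 + -1·0 + 2·-1 = 0
  col t3: 1·0 + 3·0 + -1·0 + 2·0 + 0·-3 + 0·3 = 0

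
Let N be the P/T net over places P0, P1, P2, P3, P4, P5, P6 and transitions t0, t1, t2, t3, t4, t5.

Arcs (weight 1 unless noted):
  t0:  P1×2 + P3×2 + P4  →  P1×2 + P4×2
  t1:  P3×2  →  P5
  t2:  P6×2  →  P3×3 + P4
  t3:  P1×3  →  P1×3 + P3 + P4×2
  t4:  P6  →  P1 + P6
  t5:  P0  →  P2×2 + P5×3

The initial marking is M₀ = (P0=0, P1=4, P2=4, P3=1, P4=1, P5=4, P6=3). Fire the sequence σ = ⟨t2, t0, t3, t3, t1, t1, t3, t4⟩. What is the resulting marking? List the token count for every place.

(P0=0, P1=5, P2=4, P3=1, P4=9, P5=6, P6=1)

step 1: fire t2:  (P0=0, P1=4, P2=4, P3=1, P4=1, P5=4, P6=3) → (P0=0, P1=4, P2=4, P3=4, P4=2, P5=4, P6=1)
step 2: fire t0:  (P0=0, P1=4, P2=4, P3=4, P4=2, P5=4, P6=1) → (P0=0, P1=4, P2=4, P3=2, P4=3, P5=4, P6=1)
step 3: fire t3:  (P0=0, P1=4, P2=4, P3=2, P4=3, P5=4, P6=1) → (P0=0, P1=4, P2=4, P3=3, P4=5, P5=4, P6=1)
step 4: fire t3:  (P0=0, P1=4, P2=4, P3=3, P4=5, P5=4, P6=1) → (P0=0, P1=4, P2=4, P3=4, P4=7, P5=4, P6=1)
step 5: fire t1:  (P0=0, P1=4, P2=4, P3=4, P4=7, P5=4, P6=1) → (P0=0, P1=4, P2=4, P3=2, P4=7, P5=5, P6=1)
step 6: fire t1:  (P0=0, P1=4, P2=4, P3=2, P4=7, P5=5, P6=1) → (P0=0, P1=4, P2=4, P3=0, P4=7, P5=6, P6=1)
step 7: fire t3:  (P0=0, P1=4, P2=4, P3=0, P4=7, P5=6, P6=1) → (P0=0, P1=4, P2=4, P3=1, P4=9, P5=6, P6=1)
step 8: fire t4:  (P0=0, P1=4, P2=4, P3=1, P4=9, P5=6, P6=1) → (P0=0, P1=5, P2=4, P3=1, P4=9, P5=6, P6=1)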